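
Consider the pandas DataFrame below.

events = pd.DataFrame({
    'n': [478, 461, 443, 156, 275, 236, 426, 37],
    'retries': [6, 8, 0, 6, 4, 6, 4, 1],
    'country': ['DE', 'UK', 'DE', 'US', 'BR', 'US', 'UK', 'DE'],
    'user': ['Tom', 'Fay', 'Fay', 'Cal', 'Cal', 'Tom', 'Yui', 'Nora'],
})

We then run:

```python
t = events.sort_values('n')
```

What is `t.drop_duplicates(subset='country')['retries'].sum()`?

sort by n:
     n  retries country  user
7   37        1      DE  Nora
3  156        6      US   Cal
5  236        6      US   Tom
4  275        4      BR   Cal
6  426        4      UK   Yui
2  443        0      DE   Fay
1  461        8      UK   Fay
0  478        6      DE   Tom
drop duplicate country (keep=first):
     n  retries country  user
7   37        1      DE  Nora
3  156        6      US   Cal
4  275        4      BR   Cal
6  426        4      UK   Yui
Reading off the sum of column 'retries', we get 15.

15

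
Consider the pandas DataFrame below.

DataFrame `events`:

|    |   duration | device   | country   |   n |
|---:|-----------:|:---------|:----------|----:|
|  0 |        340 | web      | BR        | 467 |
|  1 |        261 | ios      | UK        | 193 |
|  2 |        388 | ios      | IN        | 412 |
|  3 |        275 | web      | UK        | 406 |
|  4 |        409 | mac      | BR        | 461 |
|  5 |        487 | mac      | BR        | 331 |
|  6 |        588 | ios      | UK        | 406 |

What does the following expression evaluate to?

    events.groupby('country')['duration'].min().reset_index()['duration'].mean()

group by country, min of duration:
country
BR    340
IN    388
UK    261
Name: duration, dtype: int64
reset_index():
  country  duration
0      BR       340
1      IN       388
2      UK       261
Finally, mean of column 'duration' = 329.666666667.

329.666666667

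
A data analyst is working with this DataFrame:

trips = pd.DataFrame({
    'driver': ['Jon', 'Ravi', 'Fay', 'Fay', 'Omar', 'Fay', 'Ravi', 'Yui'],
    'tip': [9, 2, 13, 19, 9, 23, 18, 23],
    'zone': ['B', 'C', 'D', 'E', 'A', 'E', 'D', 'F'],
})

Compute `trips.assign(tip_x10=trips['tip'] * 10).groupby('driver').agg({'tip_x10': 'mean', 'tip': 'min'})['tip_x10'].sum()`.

693.333333333

add column tip_x10 = trips['tip'] * 10:
  driver  tip zone  tip_x10
0    Jon    9    B       90
1   Ravi    2    C       20
2    Fay   13    D      130
3    Fay   19    E      190
4   Omar    9    A       90
5    Fay   23    E      230
6   Ravi   18    D      180
7    Yui   23    F      230
group by driver: mean(tip_x10), min(tip):
           tip_x10  tip
driver                 
Fay     183.333333   13
Jon      90.000000    9
Omar     90.000000    9
Ravi    100.000000    2
Yui     230.000000   23
Taking the sum of column 'tip_x10' gives 693.333333333.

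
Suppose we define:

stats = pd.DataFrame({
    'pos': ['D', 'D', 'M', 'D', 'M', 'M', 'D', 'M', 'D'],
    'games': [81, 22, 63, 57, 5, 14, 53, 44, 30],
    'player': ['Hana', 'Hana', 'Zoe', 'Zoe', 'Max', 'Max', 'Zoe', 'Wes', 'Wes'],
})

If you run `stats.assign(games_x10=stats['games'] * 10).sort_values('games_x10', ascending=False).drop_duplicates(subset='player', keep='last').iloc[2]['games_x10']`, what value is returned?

add column games_x10 = stats['games'] * 10:
  pos  games player  games_x10
0   D     81   Hana        810
1   D     22   Hana        220
2   M     63    Zoe        630
3   D     57    Zoe        570
4   M      5    Max         50
5   M     14    Max        140
6   D     53    Zoe        530
7   M     44    Wes        440
8   D     30    Wes        300
sort by games_x10 descending:
  pos  games player  games_x10
0   D     81   Hana        810
2   M     63    Zoe        630
3   D     57    Zoe        570
6   D     53    Zoe        530
7   M     44    Wes        440
8   D     30    Wes        300
1   D     22   Hana        220
5   M     14    Max        140
4   M      5    Max         50
drop duplicate player (keep=last):
  pos  games player  games_x10
6   D     53    Zoe        530
8   D     30    Wes        300
1   D     22   Hana        220
4   M      5    Max         50

220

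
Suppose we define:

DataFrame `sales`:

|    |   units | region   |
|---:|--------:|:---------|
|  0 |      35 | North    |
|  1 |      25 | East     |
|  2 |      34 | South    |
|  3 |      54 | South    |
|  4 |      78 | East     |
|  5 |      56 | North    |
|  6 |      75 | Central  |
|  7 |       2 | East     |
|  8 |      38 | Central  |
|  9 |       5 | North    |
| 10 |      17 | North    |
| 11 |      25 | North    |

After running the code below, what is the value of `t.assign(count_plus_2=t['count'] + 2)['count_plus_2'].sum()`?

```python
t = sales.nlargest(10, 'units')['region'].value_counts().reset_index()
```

18

take 10 rows with largest units:
    units   region
4      78     East
6      75  Central
5      56    North
3      54    South
8      38  Central
0      35    North
2      34    South
1      25     East
11     25    North
10     17    North
value_counts of region:
region
North      4
East       2
Central    2
South      2
Name: count, dtype: int64
reset_index():
    region  count
0    North      4
1     East      2
2  Central      2
3    South      2
add column count_plus_2 = t['count'] + 2:
    region  count  count_plus_2
0    North      4             6
1     East      2             4
2  Central      2             4
3    South      2             4
Finally, sum of column 'count_plus_2' = 18.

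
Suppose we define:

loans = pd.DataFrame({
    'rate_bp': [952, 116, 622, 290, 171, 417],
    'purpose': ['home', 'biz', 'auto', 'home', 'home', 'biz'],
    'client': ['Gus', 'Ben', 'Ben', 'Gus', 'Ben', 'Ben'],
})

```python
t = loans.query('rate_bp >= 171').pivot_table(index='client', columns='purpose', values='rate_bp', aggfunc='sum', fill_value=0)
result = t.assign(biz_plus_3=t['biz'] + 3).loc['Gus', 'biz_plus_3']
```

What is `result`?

filter rows where rate_bp >= 171:
   rate_bp purpose client
0      952    home    Gus
2      622    auto    Ben
3      290    home    Gus
4      171    home    Ben
5      417     biz    Ben
pivot: rows=client, cols=purpose, sum(rate_bp):
purpose  auto  biz  home
client                  
Ben       622  417   171
Gus         0    0  1242
add column biz_plus_3 = t['biz'] + 3:
purpose  auto  biz  home  biz_plus_3
client                              
Ben       622  417   171         420
Gus         0    0  1242           3
value at row 'Gus', column 'biz_plus_3' → 3

3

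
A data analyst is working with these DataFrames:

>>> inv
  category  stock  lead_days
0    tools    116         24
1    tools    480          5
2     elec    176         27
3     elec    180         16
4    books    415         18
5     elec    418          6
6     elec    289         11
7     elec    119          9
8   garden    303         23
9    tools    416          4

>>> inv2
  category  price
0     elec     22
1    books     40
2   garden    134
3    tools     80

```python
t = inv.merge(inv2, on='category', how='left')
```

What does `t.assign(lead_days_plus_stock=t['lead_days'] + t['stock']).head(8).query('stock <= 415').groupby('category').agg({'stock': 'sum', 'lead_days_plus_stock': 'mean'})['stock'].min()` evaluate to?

merge on 'category' (how='left') → 10 rows:
  category  stock  lead_days  price
0    tools    116         24     80
1    tools    480          5     80
2     elec    176         27     22
3     elec    180         16     22
4    books    415         18     40
5     elec    418          6     22
6     elec    289         11     22
7     elec    119          9     22
8   garden    303         23    134
9    tools    416          4     80
add column lead_days_plus_stock = t['lead_days'] + t['stock']:
  category  stock  lead_days  price  lead_days_plus_stock
0    tools    116         24     80                   140
1    tools    480          5     80                   485
2     elec    176         27     22                   203
3     elec    180         16     22                   196
4    books    415         18     40                   433
5     elec    418          6     22                   424
6     elec    289         11     22                   300
7     elec    119          9     22                   128
8   garden    303         23    134                   326
9    tools    416          4     80                   420
take first 8 rows:
  category  stock  lead_days  price  lead_days_plus_stock
0    tools    116         24     80                   140
1    tools    480          5     80                   485
2     elec    176         27     22                   203
3     elec    180         16     22                   196
4    books    415         18     40                   433
5     elec    418          6     22                   424
6     elec    289         11     22                   300
7     elec    119          9     22                   128
filter rows where stock <= 415:
  category  stock  lead_days  price  lead_days_plus_stock
0    tools    116         24     80                   140
2     elec    176         27     22                   203
3     elec    180         16     22                   196
4    books    415         18     40                   433
6     elec    289         11     22                   300
7     elec    119          9     22                   128
group by category: sum(stock), mean(lead_days_plus_stock):
          stock  lead_days_plus_stock
category                             
books       415                433.00
elec        764                206.75
tools       116                140.00
Reading off the min of column 'stock', we get 116.

116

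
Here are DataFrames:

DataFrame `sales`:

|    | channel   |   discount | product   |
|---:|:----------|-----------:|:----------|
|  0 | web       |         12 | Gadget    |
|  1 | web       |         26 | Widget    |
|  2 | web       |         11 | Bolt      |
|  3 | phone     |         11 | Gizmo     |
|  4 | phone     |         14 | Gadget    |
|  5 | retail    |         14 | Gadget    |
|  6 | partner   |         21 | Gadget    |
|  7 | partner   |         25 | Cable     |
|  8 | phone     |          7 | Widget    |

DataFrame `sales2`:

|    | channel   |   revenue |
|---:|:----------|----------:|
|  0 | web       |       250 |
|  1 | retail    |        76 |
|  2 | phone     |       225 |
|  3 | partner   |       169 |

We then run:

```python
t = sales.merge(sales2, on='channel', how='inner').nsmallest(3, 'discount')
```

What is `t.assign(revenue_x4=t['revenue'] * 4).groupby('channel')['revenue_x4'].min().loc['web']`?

1000

merge on 'channel' (how='inner') → 9 rows:
   channel  discount product  revenue
0      web        12  Gadget      250
1      web        26  Widget      250
2      web        11    Bolt      250
3    phone        11   Gizmo      225
4    phone        14  Gadget      225
5   retail        14  Gadget       76
6  partner        21  Gadget      169
7  partner        25   Cable      169
8    phone         7  Widget      225
take 3 rows with smallest discount:
  channel  discount product  revenue
8   phone         7  Widget      225
2     web        11    Bolt      250
3   phone        11   Gizmo      225
add column revenue_x4 = t['revenue'] * 4:
  channel  discount product  revenue  revenue_x4
8   phone         7  Widget      225         900
2     web        11    Bolt      250        1000
3   phone        11   Gizmo      225         900
group by channel, min of revenue_x4:
channel
phone     900
web      1000
Name: revenue_x4, dtype: int64
The value at index 'web' is 1000.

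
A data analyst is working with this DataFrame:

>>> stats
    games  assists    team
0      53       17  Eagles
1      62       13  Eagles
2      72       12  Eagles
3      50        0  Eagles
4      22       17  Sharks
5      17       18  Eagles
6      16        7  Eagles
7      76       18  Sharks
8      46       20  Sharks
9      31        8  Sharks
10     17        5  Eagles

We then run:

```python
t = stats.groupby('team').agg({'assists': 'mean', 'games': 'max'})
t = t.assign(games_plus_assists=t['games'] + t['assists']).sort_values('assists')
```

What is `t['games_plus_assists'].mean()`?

group by team: mean(assists), max(games):
          assists  games
team                    
Eagles  10.285714     72
Sharks  15.750000     76
add column games_plus_assists = t['games'] + t['assists']:
          assists  games  games_plus_assists
team                                        
Eagles  10.285714     72           82.285714
Sharks  15.750000     76           91.750000
sort by assists:
          assists  games  games_plus_assists
team                                        
Eagles  10.285714     72           82.285714
Sharks  15.750000     76           91.750000

87.0178571429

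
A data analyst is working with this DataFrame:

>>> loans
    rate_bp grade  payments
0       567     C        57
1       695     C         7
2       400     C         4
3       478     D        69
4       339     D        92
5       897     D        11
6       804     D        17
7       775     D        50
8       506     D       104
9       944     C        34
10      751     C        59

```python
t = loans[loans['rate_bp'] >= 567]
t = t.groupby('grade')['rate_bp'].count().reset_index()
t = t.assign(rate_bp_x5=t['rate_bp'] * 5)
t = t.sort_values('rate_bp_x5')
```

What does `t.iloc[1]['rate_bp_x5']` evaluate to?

filter rows where rate_bp >= 567:
    rate_bp grade  payments
0       567     C        57
1       695     C         7
5       897     D        11
6       804     D        17
7       775     D        50
9       944     C        34
10      751     C        59
group by grade, count of rate_bp:
grade
C    4
D    3
Name: rate_bp, dtype: int64
reset_index():
  grade  rate_bp
0     C        4
1     D        3
add column rate_bp_x5 = t['rate_bp'] * 5:
  grade  rate_bp  rate_bp_x5
0     C        4          20
1     D        3          15
sort by rate_bp_x5:
  grade  rate_bp  rate_bp_x5
1     D        3          15
0     C        4          20
Finally, value at position 1, column 'rate_bp_x5' = 20.

20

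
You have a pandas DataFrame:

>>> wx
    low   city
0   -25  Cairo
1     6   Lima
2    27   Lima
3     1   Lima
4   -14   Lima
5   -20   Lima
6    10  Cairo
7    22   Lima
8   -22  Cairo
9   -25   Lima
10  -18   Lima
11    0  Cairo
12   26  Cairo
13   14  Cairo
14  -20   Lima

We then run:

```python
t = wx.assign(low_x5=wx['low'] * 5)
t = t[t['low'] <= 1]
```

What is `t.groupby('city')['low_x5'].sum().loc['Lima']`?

-480

add column low_x5 = wx['low'] * 5:
    low   city  low_x5
0   -25  Cairo    -125
1     6   Lima      30
2    27   Lima     135
3     1   Lima       5
4   -14   Lima     -70
5   -20   Lima    -100
6    10  Cairo      50
7    22   Lima     110
8   -22  Cairo    -110
9   -25   Lima    -125
10  -18   Lima     -90
11    0  Cairo       0
12   26  Cairo     130
13   14  Cairo      70
14  -20   Lima    -100
filter rows where low <= 1:
    low   city  low_x5
0   -25  Cairo    -125
3     1   Lima       5
4   -14   Lima     -70
5   -20   Lima    -100
8   -22  Cairo    -110
9   -25   Lima    -125
10  -18   Lima     -90
11    0  Cairo       0
14  -20   Lima    -100
group by city, sum of low_x5:
city
Cairo   -235
Lima    -480
Name: low_x5, dtype: int64
Hence -480.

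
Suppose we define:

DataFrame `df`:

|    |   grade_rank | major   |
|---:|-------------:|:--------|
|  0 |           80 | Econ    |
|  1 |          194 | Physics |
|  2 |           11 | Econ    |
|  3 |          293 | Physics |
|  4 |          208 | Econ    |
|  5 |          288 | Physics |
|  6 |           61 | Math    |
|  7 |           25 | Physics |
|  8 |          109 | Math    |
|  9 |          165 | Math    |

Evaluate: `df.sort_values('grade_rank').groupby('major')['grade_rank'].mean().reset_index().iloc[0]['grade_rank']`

99.6666666667

sort by grade_rank:
   grade_rank    major
2          11     Econ
7          25  Physics
6          61     Math
0          80     Econ
8         109     Math
9         165     Math
1         194  Physics
4         208     Econ
5         288  Physics
3         293  Physics
group by major, mean of grade_rank:
major
Econ        99.666667
Math       111.666667
Physics    200.000000
Name: grade_rank, dtype: float64
reset_index():
     major  grade_rank
0     Econ   99.666667
1     Math  111.666667
2  Physics  200.000000
value at position 0, column 'grade_rank' → 99.6666666667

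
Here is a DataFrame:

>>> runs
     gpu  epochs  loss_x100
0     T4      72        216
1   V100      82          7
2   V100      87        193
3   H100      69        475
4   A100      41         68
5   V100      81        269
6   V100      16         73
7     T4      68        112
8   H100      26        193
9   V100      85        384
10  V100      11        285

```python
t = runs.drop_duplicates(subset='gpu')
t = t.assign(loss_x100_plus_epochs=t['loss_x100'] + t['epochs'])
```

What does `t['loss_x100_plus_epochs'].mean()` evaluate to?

257.5

drop duplicate gpu (keep=first):
    gpu  epochs  loss_x100
0    T4      72        216
1  V100      82          7
3  H100      69        475
4  A100      41         68
add column loss_x100_plus_epochs = t['loss_x100'] + t['epochs']:
    gpu  epochs  loss_x100  loss_x100_plus_epochs
0    T4      72        216                    288
1  V100      82          7                     89
3  H100      69        475                    544
4  A100      41         68                    109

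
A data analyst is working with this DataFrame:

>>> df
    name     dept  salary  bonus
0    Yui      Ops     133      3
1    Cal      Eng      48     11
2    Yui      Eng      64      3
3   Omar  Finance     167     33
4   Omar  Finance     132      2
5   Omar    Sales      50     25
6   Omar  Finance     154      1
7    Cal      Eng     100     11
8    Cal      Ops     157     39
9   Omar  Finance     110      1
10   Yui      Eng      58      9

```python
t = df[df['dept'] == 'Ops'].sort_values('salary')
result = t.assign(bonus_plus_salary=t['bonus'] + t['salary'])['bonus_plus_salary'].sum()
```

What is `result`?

332

filter rows where dept == 'Ops':
  name dept  salary  bonus
0  Yui  Ops     133      3
8  Cal  Ops     157     39
sort by salary:
  name dept  salary  bonus
0  Yui  Ops     133      3
8  Cal  Ops     157     39
add column bonus_plus_salary = t['bonus'] + t['salary']:
  name dept  salary  bonus  bonus_plus_salary
0  Yui  Ops     133      3                136
8  Cal  Ops     157     39                196
Hence 332.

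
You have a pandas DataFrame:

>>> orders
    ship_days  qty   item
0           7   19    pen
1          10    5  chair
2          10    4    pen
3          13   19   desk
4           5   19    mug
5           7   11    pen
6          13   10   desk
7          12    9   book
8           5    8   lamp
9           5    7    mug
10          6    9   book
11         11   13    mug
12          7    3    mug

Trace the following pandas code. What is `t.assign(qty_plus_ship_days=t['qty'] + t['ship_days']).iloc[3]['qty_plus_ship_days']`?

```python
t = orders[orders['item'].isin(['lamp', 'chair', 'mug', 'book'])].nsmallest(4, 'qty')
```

13

filter rows where item in ['lamp', 'chair', 'mug', 'book']:
    ship_days  qty   item
1          10    5  chair
4           5   19    mug
7          12    9   book
8           5    8   lamp
9           5    7    mug
10          6    9   book
11         11   13    mug
12          7    3    mug
take 4 rows with smallest qty:
    ship_days  qty   item
12          7    3    mug
1          10    5  chair
9           5    7    mug
8           5    8   lamp
add column qty_plus_ship_days = t['qty'] + t['ship_days']:
    ship_days  qty   item  qty_plus_ship_days
12          7    3    mug                  10
1          10    5  chair                  15
9           5    7    mug                  12
8           5    8   lamp                  13
Reading off the value at position 3, column 'qty_plus_ship_days', we get 13.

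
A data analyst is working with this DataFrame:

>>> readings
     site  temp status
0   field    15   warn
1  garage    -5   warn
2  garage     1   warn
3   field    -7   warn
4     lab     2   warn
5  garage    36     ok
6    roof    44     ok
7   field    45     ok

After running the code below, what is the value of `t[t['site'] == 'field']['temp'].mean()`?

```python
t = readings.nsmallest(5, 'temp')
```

take 5 rows with smallest temp:
     site  temp status
3   field    -7   warn
1  garage    -5   warn
2  garage     1   warn
4     lab     2   warn
0   field    15   warn
filter rows where site == 'field':
    site  temp status
3  field    -7   warn
0  field    15   warn
Reading off the mean of column 'temp', we get 4.0.

4.0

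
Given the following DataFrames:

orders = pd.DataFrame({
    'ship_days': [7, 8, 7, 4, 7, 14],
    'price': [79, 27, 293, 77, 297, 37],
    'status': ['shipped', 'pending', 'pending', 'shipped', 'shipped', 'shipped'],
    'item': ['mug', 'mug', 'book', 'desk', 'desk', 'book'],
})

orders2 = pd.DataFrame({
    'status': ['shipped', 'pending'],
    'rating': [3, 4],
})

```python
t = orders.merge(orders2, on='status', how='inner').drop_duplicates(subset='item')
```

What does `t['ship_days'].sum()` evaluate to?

18

merge on 'status' (how='inner') → 6 rows:
   ship_days  price   status  item  rating
0          7     79  shipped   mug       3
1          8     27  pending   mug       4
2          7    293  pending  book       4
3          4     77  shipped  desk       3
4          7    297  shipped  desk       3
5         14     37  shipped  book       3
drop duplicate item (keep=first):
   ship_days  price   status  item  rating
0          7     79  shipped   mug       3
2          7    293  pending  book       4
3          4     77  shipped  desk       3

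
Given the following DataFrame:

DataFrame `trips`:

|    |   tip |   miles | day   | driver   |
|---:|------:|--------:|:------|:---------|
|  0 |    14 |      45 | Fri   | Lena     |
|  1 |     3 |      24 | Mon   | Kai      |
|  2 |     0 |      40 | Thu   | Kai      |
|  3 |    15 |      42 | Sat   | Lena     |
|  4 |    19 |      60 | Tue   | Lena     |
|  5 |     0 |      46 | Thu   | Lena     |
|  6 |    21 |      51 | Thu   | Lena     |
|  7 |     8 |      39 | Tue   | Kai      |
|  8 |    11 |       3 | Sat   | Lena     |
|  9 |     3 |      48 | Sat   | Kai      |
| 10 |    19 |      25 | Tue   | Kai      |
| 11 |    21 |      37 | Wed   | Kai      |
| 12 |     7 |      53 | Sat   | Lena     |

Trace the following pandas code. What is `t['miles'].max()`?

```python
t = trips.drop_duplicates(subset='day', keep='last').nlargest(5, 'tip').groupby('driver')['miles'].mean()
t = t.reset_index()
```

49.6666666667

drop duplicate day (keep=last):
    tip  miles  day driver
0    14     45  Fri   Lena
1     3     24  Mon    Kai
6    21     51  Thu   Lena
10   19     25  Tue    Kai
11   21     37  Wed    Kai
12    7     53  Sat   Lena
take 5 rows with largest tip:
    tip  miles  day driver
6    21     51  Thu   Lena
11   21     37  Wed    Kai
10   19     25  Tue    Kai
0    14     45  Fri   Lena
12    7     53  Sat   Lena
group by driver, mean of miles:
driver
Kai     31.000000
Lena    49.666667
Name: miles, dtype: float64
reset_index():
  driver      miles
0    Kai  31.000000
1   Lena  49.666667
Reading off the max of column 'miles', we get 49.6666666667.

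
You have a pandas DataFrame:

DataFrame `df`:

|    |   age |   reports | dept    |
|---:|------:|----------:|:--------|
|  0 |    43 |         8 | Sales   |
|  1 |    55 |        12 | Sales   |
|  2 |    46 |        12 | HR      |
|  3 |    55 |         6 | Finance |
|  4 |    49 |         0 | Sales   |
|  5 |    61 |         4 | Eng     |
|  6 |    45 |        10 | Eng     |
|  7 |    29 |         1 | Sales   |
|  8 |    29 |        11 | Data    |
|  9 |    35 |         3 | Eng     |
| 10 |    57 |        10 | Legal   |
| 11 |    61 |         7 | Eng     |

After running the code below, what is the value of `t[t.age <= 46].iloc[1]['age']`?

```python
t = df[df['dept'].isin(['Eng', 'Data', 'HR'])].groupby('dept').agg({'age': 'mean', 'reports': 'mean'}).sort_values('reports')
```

filter rows where dept in ['Eng', 'Data', 'HR']:
    age  reports  dept
2    46       12    HR
5    61        4   Eng
6    45       10   Eng
8    29       11  Data
9    35        3   Eng
11   61        7   Eng
group by dept: mean(age), mean(reports):
       age  reports
dept               
Data  29.0     11.0
Eng   50.5      6.0
HR    46.0     12.0
sort by reports:
       age  reports
dept               
Eng   50.5      6.0
Data  29.0     11.0
HR    46.0     12.0
filter rows where age <= 46:
       age  reports
dept               
Data  29.0     11.0
HR    46.0     12.0
Finally, value at position 1, column 'age' = 46.0.

46.0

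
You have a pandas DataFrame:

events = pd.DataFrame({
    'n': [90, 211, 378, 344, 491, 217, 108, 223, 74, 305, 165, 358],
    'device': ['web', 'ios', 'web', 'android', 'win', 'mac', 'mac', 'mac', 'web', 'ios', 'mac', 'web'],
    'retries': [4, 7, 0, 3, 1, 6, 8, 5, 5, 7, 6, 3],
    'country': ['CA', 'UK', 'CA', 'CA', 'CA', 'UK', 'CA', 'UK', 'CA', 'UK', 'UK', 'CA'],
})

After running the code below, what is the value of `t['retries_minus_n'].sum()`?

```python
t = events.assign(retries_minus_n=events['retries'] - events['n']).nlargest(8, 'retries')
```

add column retries_minus_n = events['retries'] - events['n']:
      n   device  retries country  retries_minus_n
0    90      web        4      CA              -86
1   211      ios        7      UK             -204
2   378      web        0      CA             -378
3   344  android        3      CA             -341
4   491      win        1      CA             -490
5   217      mac        6      UK             -211
6   108      mac        8      CA             -100
7   223      mac        5      UK             -218
8    74      web        5      CA              -69
9   305      ios        7      UK             -298
10  165      mac        6      UK             -159
11  358      web        3      CA             -355
take 8 rows with largest retries:
      n device  retries country  retries_minus_n
6   108    mac        8      CA             -100
1   211    ios        7      UK             -204
9   305    ios        7      UK             -298
5   217    mac        6      UK             -211
10  165    mac        6      UK             -159
7   223    mac        5      UK             -218
8    74    web        5      CA              -69
0    90    web        4      CA              -86

-1345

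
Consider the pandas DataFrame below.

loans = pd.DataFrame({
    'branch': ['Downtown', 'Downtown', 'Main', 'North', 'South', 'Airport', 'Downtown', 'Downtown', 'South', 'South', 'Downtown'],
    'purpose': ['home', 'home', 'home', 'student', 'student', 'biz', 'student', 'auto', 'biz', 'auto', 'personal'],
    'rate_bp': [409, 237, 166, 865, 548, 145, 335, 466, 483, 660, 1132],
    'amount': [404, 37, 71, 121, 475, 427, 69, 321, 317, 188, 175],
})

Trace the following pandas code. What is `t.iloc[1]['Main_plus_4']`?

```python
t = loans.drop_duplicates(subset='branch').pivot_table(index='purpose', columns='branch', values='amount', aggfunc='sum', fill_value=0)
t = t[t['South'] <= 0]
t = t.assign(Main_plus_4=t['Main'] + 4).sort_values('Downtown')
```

75

drop duplicate branch (keep=first):
     branch  purpose  rate_bp  amount
0  Downtown     home      409     404
2      Main     home      166      71
3     North  student      865     121
4     South  student      548     475
5   Airport      biz      145     427
pivot: rows=purpose, cols=branch, sum(amount):
branch   Airport  Downtown  Main  North  South
purpose                                       
biz          427         0     0      0      0
home           0       404    71      0      0
student        0         0     0    121    475
filter rows where South <= 0:
branch   Airport  Downtown  Main  North  South
purpose                                       
biz          427         0     0      0      0
home           0       404    71      0      0
add column Main_plus_4 = t['Main'] + 4:
branch   Airport  Downtown  Main  North  South  Main_plus_4
purpose                                                    
biz          427         0     0      0      0            4
home           0       404    71      0      0           75
sort by Downtown:
branch   Airport  Downtown  Main  North  South  Main_plus_4
purpose                                                    
biz          427         0     0      0      0            4
home           0       404    71      0      0           75
The value at position 1, column 'Main_plus_4' is 75.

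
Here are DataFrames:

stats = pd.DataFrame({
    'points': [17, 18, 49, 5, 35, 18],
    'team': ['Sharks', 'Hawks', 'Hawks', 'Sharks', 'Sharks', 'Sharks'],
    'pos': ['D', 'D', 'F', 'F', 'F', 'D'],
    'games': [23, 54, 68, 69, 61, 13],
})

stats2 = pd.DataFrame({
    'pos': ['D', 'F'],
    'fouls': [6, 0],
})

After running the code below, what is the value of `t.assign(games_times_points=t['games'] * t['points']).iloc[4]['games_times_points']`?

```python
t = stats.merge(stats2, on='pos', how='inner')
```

2135

merge on 'pos' (how='inner') → 6 rows:
   points    team pos  games  fouls
0      17  Sharks   D     23      6
1      18   Hawks   D     54      6
2      49   Hawks   F     68      0
3       5  Sharks   F     69      0
4      35  Sharks   F     61      0
5      18  Sharks   D     13      6
add column games_times_points = t['games'] * t['points']:
   points    team pos  games  fouls  games_times_points
0      17  Sharks   D     23      6                 391
1      18   Hawks   D     54      6                 972
2      49   Hawks   F     68      0                3332
3       5  Sharks   F     69      0                 345
4      35  Sharks   F     61      0                2135
5      18  Sharks   D     13      6                 234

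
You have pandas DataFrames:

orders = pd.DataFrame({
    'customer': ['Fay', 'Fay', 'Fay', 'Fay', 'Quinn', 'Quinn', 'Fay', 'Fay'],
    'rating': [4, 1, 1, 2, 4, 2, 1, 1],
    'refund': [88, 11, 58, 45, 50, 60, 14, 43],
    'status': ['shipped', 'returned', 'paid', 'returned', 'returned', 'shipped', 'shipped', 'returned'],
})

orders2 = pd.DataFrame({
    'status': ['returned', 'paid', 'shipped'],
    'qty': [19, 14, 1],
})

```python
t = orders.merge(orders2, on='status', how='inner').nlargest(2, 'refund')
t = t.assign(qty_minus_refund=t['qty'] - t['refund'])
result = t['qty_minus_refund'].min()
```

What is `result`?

merge on 'status' (how='inner') → 8 rows:
  customer  rating  refund    status  qty
0      Fay       4      88   shipped    1
1      Fay       1      11  returned   19
2      Fay       1      58      paid   14
3      Fay       2      45  returned   19
4    Quinn       4      50  returned   19
5    Quinn       2      60   shipped    1
6      Fay       1      14   shipped    1
7      Fay       1      43  returned   19
take 2 rows with largest refund:
  customer  rating  refund   status  qty
0      Fay       4      88  shipped    1
5    Quinn       2      60  shipped    1
add column qty_minus_refund = t['qty'] - t['refund']:
  customer  rating  refund   status  qty  qty_minus_refund
0      Fay       4      88  shipped    1               -87
5    Quinn       2      60  shipped    1               -59

-87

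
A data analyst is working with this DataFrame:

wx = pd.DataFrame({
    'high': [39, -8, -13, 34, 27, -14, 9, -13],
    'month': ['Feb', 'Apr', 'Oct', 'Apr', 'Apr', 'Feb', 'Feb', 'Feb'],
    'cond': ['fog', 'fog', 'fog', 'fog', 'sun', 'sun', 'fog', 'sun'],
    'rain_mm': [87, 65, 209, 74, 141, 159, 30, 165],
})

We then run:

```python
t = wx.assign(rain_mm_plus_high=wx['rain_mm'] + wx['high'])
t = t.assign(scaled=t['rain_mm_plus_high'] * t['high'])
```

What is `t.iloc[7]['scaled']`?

add column rain_mm_plus_high = wx['rain_mm'] + wx['high']:
   high month cond  rain_mm  rain_mm_plus_high
0    39   Feb  fog       87                126
1    -8   Apr  fog       65                 57
2   -13   Oct  fog      209                196
3    34   Apr  fog       74                108
4    27   Apr  sun      141                168
5   -14   Feb  sun      159                145
6     9   Feb  fog       30                 39
7   -13   Feb  sun      165                152
add column scaled = t['rain_mm_plus_high'] * t['high']:
   high month cond  rain_mm  rain_mm_plus_high  scaled
0    39   Feb  fog       87                126    4914
1    -8   Apr  fog       65                 57    -456
2   -13   Oct  fog      209                196   -2548
3    34   Apr  fog       74                108    3672
4    27   Apr  sun      141                168    4536
5   -14   Feb  sun      159                145   -2030
6     9   Feb  fog       30                 39     351
7   -13   Feb  sun      165                152   -1976
value at position 7, column 'scaled' → -1976

-1976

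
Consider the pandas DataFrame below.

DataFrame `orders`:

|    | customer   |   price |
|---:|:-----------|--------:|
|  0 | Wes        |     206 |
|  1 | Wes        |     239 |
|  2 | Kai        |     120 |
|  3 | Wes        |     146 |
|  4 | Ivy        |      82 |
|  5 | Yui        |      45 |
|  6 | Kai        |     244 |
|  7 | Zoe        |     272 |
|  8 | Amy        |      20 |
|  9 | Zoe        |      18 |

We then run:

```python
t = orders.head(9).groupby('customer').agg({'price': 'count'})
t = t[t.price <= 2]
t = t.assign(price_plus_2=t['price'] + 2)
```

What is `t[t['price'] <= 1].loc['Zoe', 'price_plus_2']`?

3

take first 9 rows:
  customer  price
0      Wes    206
1      Wes    239
2      Kai    120
3      Wes    146
4      Ivy     82
5      Yui     45
6      Kai    244
7      Zoe    272
8      Amy     20
group by customer, count of price:
          price
customer       
Amy           1
Ivy           1
Kai           2
Wes           3
Yui           1
Zoe           1
filter rows where price <= 2:
          price
customer       
Amy           1
Ivy           1
Kai           2
Yui           1
Zoe           1
add column price_plus_2 = t['price'] + 2:
          price  price_plus_2
customer                     
Amy           1             3
Ivy           1             3
Kai           2             4
Yui           1             3
Zoe           1             3
filter rows where price <= 1:
          price  price_plus_2
customer                     
Amy           1             3
Ivy           1             3
Yui           1             3
Zoe           1             3
So loc['Zoe', 'price_plus_2'] = 3.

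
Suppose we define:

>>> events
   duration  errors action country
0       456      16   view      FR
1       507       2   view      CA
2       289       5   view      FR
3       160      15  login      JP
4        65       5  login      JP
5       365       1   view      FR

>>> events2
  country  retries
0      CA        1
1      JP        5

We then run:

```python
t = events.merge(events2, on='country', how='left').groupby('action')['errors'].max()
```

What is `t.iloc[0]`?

15

merge on 'country' (how='left') → 6 rows:
   duration  errors action country  retries
0       456      16   view      FR      NaN
1       507       2   view      CA      1.0
2       289       5   view      FR      NaN
3       160      15  login      JP      5.0
4        65       5  login      JP      5.0
5       365       1   view      FR      NaN
group by action, max of errors:
action
login    15
view     16
Name: errors, dtype: int64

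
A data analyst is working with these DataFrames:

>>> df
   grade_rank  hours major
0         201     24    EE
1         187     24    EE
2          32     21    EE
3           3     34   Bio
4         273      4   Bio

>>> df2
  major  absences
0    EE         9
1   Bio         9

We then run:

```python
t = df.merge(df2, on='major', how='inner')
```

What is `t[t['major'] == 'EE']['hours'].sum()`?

merge on 'major' (how='inner') → 5 rows:
   grade_rank  hours major  absences
0         201     24    EE         9
1         187     24    EE         9
2          32     21    EE         9
3           3     34   Bio         9
4         273      4   Bio         9
filter rows where major == 'EE':
   grade_rank  hours major  absences
0         201     24    EE         9
1         187     24    EE         9
2          32     21    EE         9
The sum of column 'hours' is 69.

69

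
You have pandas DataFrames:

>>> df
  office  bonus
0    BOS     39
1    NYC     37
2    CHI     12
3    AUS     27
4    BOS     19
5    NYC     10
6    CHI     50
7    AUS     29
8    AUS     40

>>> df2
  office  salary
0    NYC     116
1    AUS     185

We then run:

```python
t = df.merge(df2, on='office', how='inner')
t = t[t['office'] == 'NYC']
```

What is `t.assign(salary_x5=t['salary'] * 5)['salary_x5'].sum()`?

1160

merge on 'office' (how='inner') → 5 rows:
  office  bonus  salary
0    NYC     37     116
1    AUS     27     185
2    NYC     10     116
3    AUS     29     185
4    AUS     40     185
filter rows where office == 'NYC':
  office  bonus  salary
0    NYC     37     116
2    NYC     10     116
add column salary_x5 = t['salary'] * 5:
  office  bonus  salary  salary_x5
0    NYC     37     116        580
2    NYC     10     116        580
The sum of column 'salary_x5' is 1160.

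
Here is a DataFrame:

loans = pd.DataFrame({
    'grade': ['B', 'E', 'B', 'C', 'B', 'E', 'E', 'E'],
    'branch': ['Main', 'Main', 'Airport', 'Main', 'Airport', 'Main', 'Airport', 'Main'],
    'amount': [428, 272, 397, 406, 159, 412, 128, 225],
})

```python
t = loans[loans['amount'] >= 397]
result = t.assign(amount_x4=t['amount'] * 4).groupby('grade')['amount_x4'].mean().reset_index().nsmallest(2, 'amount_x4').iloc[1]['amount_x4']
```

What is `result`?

filter rows where amount >= 397:
  grade   branch  amount
0     B     Main     428
2     B  Airport     397
3     C     Main     406
5     E     Main     412
add column amount_x4 = t['amount'] * 4:
  grade   branch  amount  amount_x4
0     B     Main     428       1712
2     B  Airport     397       1588
3     C     Main     406       1624
5     E     Main     412       1648
group by grade, mean of amount_x4:
grade
B    1650.0
C    1624.0
E    1648.0
Name: amount_x4, dtype: float64
reset_index():
  grade  amount_x4
0     B     1650.0
1     C     1624.0
2     E     1648.0
take 2 rows with smallest amount_x4:
  grade  amount_x4
1     C     1624.0
2     E     1648.0

1648.0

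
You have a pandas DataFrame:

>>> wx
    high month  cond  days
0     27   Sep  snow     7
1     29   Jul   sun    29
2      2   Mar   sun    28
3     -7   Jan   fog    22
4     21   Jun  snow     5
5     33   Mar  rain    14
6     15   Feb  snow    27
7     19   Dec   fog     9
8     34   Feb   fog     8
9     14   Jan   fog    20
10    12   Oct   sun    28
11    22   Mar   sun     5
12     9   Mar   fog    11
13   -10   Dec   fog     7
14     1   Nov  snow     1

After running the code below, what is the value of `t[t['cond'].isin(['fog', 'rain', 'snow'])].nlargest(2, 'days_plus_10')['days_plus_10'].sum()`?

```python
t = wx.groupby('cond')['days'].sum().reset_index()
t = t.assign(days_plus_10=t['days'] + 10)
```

group by cond, sum of days:
cond
fog     77
rain    14
snow    40
sun     90
Name: days, dtype: int64
reset_index():
   cond  days
0   fog    77
1  rain    14
2  snow    40
3   sun    90
add column days_plus_10 = t['days'] + 10:
   cond  days  days_plus_10
0   fog    77            87
1  rain    14            24
2  snow    40            50
3   sun    90           100
filter rows where cond in ['fog', 'rain', 'snow']:
   cond  days  days_plus_10
0   fog    77            87
1  rain    14            24
2  snow    40            50
take 2 rows with largest days_plus_10:
   cond  days  days_plus_10
0   fog    77            87
2  snow    40            50
So sum() = 137.

137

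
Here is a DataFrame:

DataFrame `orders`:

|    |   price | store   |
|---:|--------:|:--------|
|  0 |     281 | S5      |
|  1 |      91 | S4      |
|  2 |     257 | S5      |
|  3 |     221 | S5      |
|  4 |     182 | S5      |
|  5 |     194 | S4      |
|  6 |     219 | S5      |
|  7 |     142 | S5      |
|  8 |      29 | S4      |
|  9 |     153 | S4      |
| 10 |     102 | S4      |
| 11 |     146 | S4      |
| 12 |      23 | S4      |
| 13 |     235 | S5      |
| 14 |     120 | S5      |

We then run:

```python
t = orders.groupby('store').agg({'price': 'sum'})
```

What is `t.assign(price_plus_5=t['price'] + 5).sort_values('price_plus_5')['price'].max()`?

group by store, sum of price:
       price
store       
S4       738
S5      1657
add column price_plus_5 = t['price'] + 5:
       price  price_plus_5
store                     
S4       738           743
S5      1657          1662
sort by price_plus_5:
       price  price_plus_5
store                     
S4       738           743
S5      1657          1662

1657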